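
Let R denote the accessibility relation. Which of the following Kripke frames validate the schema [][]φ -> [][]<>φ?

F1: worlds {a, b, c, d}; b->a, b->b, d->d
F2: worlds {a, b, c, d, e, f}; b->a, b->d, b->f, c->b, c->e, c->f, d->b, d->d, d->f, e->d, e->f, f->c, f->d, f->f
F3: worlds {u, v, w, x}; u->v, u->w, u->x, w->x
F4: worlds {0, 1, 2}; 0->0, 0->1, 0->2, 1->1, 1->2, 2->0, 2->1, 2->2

F4

This is the axiom for a generalized confluence (Geach) condition; its first-order frame correspondent is forall x forall z (x R^2 z -> exists w (x R^2 w & zRw)).
F1: fails — bR²a but no w with bR²w and aRw.
F2: fails — cR²a but no w with cR²w and aRw.
F3: fails — uR²x but no t with uR²t and xRt.
F4: satisfies the condition.
Valid on: F4.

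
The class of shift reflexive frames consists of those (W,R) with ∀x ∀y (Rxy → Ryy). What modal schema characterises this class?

□(□p → p)

This is shift-reflexivity; the standard corresponding axiom is T□: □(□p → p).
Suppose □(□p→p) is valid. Take Rxy and set V(p)={w : Ryw}. Then at y, □p holds; since □(□p→p) at x, □p→p at y, so p at y, i.e. Ryy.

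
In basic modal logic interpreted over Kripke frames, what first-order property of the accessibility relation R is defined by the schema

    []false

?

Emptiness of R

This schema is the Ver axiom.
Its frame correspondent is emptiness of R — forall x forall y ~Rxy.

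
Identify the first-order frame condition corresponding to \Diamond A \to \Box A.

Partial functionality

Suppose ◇A→□A is valid. Take Rxy, Rxz and set V(A)={y}. Then ◇A at x, so □A at x, so A at z, i.e. z=y.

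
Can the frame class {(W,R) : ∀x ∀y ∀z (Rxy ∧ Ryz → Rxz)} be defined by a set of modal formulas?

Yes — defined by □q → □□q

This is a Sahlqvist condition; the 4 axiom □q → □□q defines it.
Suppose □q→□□q is valid. Take Rxy, Ryz and set V(q)={w : Rxw}. Then □q at x, so □□q at x, so □q at y, so q at z, i.e. Rxz.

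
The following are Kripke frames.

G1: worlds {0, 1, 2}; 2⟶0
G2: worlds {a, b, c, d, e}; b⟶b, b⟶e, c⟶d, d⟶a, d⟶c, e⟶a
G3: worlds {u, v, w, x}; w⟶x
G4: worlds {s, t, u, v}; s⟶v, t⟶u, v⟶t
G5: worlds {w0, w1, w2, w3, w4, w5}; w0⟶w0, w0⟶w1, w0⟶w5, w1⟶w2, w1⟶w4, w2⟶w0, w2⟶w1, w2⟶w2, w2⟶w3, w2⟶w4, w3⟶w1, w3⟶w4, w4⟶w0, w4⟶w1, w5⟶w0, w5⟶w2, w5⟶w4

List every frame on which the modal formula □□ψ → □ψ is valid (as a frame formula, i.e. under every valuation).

Frame correspondent (Sahlqvist): ∀x ∀y (Rxy → ∃z (Rxz ∧ Rzy)) — i.e. density.
G1: fails — R20 but no z with R2z and Rz0.
G2: fails — Rcd but no z with Rcz and Rzd.
G3: fails — Rwx but no z with Rwz and Rzx.
G4: fails — Rtu but no z with Rtz and Rzu.
G5: ✓.
Valid on: G5.

G5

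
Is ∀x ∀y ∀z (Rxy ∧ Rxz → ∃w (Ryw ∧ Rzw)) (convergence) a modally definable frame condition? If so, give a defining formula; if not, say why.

Yes, by ◇□r → □◇r

Yes: it is convergence, defined by the .2 schema ◇□r → □◇r.
Suppose ◇□r→□◇r is valid. Take Rxy, Rxz and set V(r)={w : Ryw}. Then □r at y so ◇□r at x, so □◇r at x, so ◇r at z, giving w with Rzw and Ryw.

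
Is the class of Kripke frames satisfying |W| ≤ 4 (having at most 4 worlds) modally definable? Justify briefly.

No — not modally definable

Modal frame validity is preserved under disjoint unions.
Any modal formula valid on each of 5 disjoint one-world frames is valid on their disjoint union (validity is preserved under disjoint unions). Each one-world frame has |W|=1≤4, but the union has |W|=5.
So no modal formula (or set of formulas) defines exactly the |W|≤4 frames.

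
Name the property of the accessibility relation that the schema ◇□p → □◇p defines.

Suppose ◇□p→□◇p is valid. Take Rxy, Rxz and set V(p)={w : Ryw}. Then □p at y so ◇□p at x, so □◇p at x, so ◇p at z, giving w with Rzw and Ryw.
Conversely, any frame satisfying ∀x ∀y ∀z (Rxy ∧ Rxz → ∃w (Ryw ∧ Rzw)) validates the schema.
So the correspondent is convergence.

convergence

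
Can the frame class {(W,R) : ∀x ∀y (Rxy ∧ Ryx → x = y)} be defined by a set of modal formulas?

Modal frame validity is preserved under surjective bounded morphisms.
The 8-cycle (worlds 0,1,2,3,4,5,6,7 with 0→1→2→3→4→5→6→7→0) is antisymmetric. Sending even-indexed worlds to a and odd-indexed worlds to b is a surjective bounded morphism onto the two-world frame with a↔b, which is not antisymmetric.
Hence antisymmetry is not modally definable.

No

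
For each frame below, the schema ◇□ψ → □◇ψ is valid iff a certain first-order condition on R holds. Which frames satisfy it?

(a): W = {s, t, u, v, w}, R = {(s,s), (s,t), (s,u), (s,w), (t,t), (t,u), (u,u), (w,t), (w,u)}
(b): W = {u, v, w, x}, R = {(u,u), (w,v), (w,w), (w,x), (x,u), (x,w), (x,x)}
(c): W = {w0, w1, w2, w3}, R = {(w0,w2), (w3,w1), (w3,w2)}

(a)

This is the axiom for convergence; its first-order frame correspondent is ∀x ∀y ∀z (Rxy ∧ Rxz → ∃w (Ryw ∧ Rzw)).
(a): condition met.
(b): fails — Rww and Rwv but w and v have no common successor.
(c): fails — Rw0w2 and Rw0w2 but w2 and w2 have no common successor.
Valid on: (a).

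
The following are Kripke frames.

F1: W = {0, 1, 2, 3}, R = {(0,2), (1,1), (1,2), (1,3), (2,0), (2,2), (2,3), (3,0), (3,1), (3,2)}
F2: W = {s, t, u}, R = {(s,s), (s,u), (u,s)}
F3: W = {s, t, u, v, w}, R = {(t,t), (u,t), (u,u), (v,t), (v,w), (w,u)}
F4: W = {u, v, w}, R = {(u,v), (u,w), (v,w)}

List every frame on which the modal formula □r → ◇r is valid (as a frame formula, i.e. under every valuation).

F1

The schema corresponds to seriality: ∀x ∃y Rxy.
F1: ✓.
F2: fails — world t has no successor.
F3: fails — world s has no successor.
F4: fails — world w has no successor.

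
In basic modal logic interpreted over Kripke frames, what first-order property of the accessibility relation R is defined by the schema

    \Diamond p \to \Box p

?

Partial functionality

Suppose ◇p→□p is valid. Take Rxy, Rxz and set V(p)={y}. Then ◇p at x, so □p at x, so p at z, i.e. z=y.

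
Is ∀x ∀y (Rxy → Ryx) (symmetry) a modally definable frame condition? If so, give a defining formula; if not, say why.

This is a Sahlqvist condition; the B axiom p → □◇p defines it.

Definable; p → □◇p defines it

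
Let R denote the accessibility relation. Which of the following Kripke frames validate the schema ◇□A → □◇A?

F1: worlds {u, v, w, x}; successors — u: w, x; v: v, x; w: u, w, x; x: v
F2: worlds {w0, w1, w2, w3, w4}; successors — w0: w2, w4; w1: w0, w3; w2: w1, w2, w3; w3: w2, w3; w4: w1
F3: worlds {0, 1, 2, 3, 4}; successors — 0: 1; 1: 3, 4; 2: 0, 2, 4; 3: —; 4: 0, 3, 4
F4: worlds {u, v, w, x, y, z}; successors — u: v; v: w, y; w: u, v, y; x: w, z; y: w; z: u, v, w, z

This is the axiom for convergence; its first-order frame correspondent is ∀x ∀y ∀z (Rxy ∧ Rxz → ∃w (Ryw ∧ Rzw)).
F1: fails — Ruw and Rux but w and x have no common successor.
F2: condition met.
F3: fails — R14 and R13 but 4 and 3 have no common successor.
F4: fails — Rvw and Rvy but w and y have no common successor.
Valid on: F2.

F2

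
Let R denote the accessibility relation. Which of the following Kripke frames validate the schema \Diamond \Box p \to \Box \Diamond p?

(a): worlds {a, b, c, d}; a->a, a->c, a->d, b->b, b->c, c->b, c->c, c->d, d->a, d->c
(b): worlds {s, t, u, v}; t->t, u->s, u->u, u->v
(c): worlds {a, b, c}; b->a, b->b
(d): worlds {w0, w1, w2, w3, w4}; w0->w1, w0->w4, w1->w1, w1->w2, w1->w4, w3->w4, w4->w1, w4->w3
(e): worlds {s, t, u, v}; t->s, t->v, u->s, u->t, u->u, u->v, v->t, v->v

Frame correspondent (Sahlqvist): \forall x \forall y \forall z (Rxy \wedge Rxz \to \exists w (Ryw \wedge Rzw)) — i.e. convergence.
(a): condition met.
(b): fails — Ruv and Ruv but v and v have no common successor.
(c): fails — Rba and Rba but a and a have no common successor.
(d): fails — Rw1w2 and Rw1w2 but w2 and w2 have no common successor.
(e): fails — Rtv and Rts but v and s have no common successor.
Valid on: (a).

(a)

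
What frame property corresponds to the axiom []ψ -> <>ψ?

seriality

This is the D axiom.
It corresponds to seriality: forall x exists y Rxy.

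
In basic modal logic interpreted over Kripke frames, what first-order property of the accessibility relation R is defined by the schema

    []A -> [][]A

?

Suppose □A→□□A is valid. Take Rxy, Ryz and set V(A)={w : Rxw}. Then □A at x, so □□A at x, so □A at y, so A at z, i.e. Rxz.

transitivity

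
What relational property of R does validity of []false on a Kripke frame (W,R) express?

emptiness of R: forall x forall y ~Rxy

□⊥ is valid iff no world has any successor (otherwise □⊥ fails at any world with one).
Conversely, on a frame with emptiness of R the schema holds at every world under every valuation.
Frame condition: forall x forall y ~Rxy.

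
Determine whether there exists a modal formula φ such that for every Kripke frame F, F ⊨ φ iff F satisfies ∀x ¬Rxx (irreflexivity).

If a class were modally definable it would be closed under surjective bounded morphisms (Goldblatt–Thomason).
The 2-cycle (worlds s,t with s→t→s) is irreflexive, and the map sending every world to a single reflexive point • is a surjective bounded morphism (forth: every edge maps to (•,•); back: every world has a successor). So any modal formula valid on the 2-cycle is also valid on the reflexive point, which is not irreflexive.
Hence irreflexivity is not modally definable.

Not modally definable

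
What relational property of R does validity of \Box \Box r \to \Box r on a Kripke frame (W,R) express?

Density

Suppose □□r→□r is valid. Take Rxy and set V(r)={w : xR²w}. Then □□r at x, so □r at x, so r at y, i.e. ∃z(Rxz∧Rzy).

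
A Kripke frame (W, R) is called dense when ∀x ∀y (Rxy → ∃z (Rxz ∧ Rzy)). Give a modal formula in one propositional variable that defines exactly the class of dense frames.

The condition is density. The C4 schema □□q → □q defines it.

□□q → □q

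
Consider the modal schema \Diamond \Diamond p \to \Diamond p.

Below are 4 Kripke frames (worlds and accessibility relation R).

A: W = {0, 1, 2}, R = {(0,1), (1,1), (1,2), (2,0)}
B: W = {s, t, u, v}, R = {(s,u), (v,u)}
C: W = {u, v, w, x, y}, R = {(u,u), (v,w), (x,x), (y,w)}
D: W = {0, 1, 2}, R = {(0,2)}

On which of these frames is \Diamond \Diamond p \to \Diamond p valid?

This is the axiom for transitivity; its first-order frame correspondent is \forall x \forall y \forall z (Rxy \wedge Ryz \to Rxz).
A: fails — R12 and R20 but not R10.
B: holds.
C: holds.
D: holds.

B, C, D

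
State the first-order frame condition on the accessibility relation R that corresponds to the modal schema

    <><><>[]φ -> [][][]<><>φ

forall x forall y forall z ((x R^3 y & x R^3 z) -> exists w (yRw & z R^2 w))

This is a Sahlqvist (Geach-type) schema ◇^3□^1φ → □^3◇^2φ.
Minimal-valuation argument: fix x; take any y with xR^3y and any z with xR^3z. Set V(φ) to the set of worlds R-reachable from y in exactly 1 step. Then □^1φ holds at y, so the antecedent holds at x; validity forces ◇^2φ at z, giving a w with zR^2w and yR^1w.
First-order correspondent: forall x forall y forall z ((x R^3 y & x R^3 z) -> exists w (yRw & z R^2 w)).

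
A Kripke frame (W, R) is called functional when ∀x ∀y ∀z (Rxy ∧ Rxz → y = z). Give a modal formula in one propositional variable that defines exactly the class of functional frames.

◇q → □q

This is partial functionality; the standard corresponding axiom is CD: ◇q → □q.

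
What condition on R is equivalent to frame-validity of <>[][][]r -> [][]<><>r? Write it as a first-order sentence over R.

This is a Sahlqvist (Geach-type) schema ◇^1□^3r → □^2◇^2r.
Minimal-valuation argument: fix x; take any y with xR^1y and any z with xR^2z. Set V(r) to the set of worlds R-reachable from y in exactly 3 steps. Then □^3r holds at y, so the antecedent holds at x; validity forces ◇^2r at z, giving a w with zR^2w and yR^3w.
First-order correspondent: forall x forall y forall z ((xRy & x R^2 z) -> exists w (y R^3 w & z R^2 w)).

forall x forall y forall z ((xRy & x R^2 z) -> exists w (y R^3 w & z R^2 w))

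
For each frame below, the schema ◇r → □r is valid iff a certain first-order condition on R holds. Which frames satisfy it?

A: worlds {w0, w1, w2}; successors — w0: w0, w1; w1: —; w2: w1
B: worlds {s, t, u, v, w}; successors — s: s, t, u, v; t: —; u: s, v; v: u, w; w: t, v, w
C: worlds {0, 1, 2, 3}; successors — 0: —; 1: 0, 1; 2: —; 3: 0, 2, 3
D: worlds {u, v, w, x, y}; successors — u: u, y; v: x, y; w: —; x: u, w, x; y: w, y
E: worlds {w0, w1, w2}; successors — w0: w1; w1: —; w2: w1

Frame correspondent (Sahlqvist): ∀x ∀y ∀z (Rxy ∧ Rxz → y = z) — i.e. partial functionality.
A: fails — w0 sees both w0 and w1.
B: fails — s sees both s and t.
C: fails — 1 sees both 0 and 1.
D: fails — u sees both u and y.
E: condition met.
Valid on: E.

E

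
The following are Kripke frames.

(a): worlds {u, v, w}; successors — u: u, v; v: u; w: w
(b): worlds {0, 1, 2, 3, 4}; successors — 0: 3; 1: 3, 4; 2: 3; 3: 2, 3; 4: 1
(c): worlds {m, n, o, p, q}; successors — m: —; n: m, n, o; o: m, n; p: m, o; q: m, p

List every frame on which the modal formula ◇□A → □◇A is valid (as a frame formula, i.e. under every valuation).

The schema corresponds to convergence: ∀x ∀y ∀z (Rxy ∧ Rxz → ∃w (Ryw ∧ Rzw)).
(a): condition met.
(b): fails — R14 and R13 but 4 and 3 have no common successor.
(c): fails — Rnn and Rnm but n and m have no common successor.
Valid on: (a).

(a)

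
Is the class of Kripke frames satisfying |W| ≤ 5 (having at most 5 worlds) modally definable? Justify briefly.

No — not modally definable

Modal frame validity is preserved under disjoint unions.
Any modal formula valid on each of 6 disjoint one-world frames is valid on their disjoint union (validity is preserved under disjoint unions). Each one-world frame has |W|=1≤5, but the union has |W|=6.
So the class is not modally definable.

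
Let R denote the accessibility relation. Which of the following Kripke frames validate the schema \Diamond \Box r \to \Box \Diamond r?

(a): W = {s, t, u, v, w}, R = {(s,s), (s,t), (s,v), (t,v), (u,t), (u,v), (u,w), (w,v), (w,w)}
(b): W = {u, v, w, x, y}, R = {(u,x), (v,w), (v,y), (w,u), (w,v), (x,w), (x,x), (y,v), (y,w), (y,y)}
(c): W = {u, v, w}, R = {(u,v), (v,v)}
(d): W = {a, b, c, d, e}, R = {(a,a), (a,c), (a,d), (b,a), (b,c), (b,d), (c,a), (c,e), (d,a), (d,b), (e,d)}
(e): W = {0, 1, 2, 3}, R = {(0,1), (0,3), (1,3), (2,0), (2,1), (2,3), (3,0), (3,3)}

(c), (d), (e)

Frame correspondent (Sahlqvist): \forall x \forall y \forall z (Rxy \wedge Rxz \to \exists w (Ryw \wedge Rzw)) — i.e. convergence.
(a): fails — Rsv and Rsv but v and v have no common successor.
(b): fails — Rwu and Rwv but u and v have no common successor.
(c): condition met.
(d): condition met.
(e): condition met.
Valid on: (c), (d), (e).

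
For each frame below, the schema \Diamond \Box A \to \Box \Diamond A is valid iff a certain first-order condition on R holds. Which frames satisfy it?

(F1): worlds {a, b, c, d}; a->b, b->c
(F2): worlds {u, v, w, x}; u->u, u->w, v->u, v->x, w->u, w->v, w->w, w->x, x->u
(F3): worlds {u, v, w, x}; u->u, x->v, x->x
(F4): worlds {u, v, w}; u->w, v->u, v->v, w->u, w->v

Frame correspondent (Sahlqvist): \forall x \forall y \forall z (Rxy \wedge Rxz \to \exists w (Ryw \wedge Rzw)) — i.e. convergence.
(F1): fails — Rbc and Rbc but c and c have no common successor.
(F2): condition met.
(F3): fails — Rxx and Rxv but x and v have no common successor.
(F4): fails — Rvv and Rvu but v and u have no common successor.

(F2)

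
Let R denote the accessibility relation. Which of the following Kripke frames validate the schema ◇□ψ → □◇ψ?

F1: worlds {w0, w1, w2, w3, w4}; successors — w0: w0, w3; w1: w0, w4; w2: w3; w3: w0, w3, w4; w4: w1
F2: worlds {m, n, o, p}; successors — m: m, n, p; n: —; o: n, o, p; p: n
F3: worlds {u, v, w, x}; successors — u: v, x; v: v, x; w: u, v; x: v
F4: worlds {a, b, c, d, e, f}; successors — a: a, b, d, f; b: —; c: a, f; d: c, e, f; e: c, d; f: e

This is the axiom for convergence; its first-order frame correspondent is ∀x ∀y ∀z (Rxy ∧ Rxz → ∃w (Ryw ∧ Rzw)).
F1: fails — Rw1w0 and Rw1w4 but w0 and w4 have no common successor.
F2: fails — Rmm and Rmn but m and n have no common successor.
F3: ✓.
F4: fails — Rab and Rab but b and b have no common successor.
Valid on: F3.

F3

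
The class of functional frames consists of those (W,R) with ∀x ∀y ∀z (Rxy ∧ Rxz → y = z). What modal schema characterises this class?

This is partial functionality; the standard corresponding axiom is CD: ◇s → □s.
Suppose ◇s→□s is valid. Take Rxy, Rxz and set V(s)={y}. Then ◇s at x, so □s at x, so s at z, i.e. z=y.

◇s → □s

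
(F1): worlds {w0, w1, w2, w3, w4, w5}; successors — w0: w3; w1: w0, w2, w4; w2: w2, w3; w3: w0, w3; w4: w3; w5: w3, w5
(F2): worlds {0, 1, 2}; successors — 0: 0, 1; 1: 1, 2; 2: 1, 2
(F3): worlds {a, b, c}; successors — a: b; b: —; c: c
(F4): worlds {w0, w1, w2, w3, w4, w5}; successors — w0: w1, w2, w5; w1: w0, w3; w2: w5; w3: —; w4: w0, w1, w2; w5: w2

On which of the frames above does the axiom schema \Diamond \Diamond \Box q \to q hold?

This is the axiom for a generalized confluence (Geach) condition; its first-order frame correspondent is \forall x \forall y (x R^2 y \to \exists w (yRw \wedge x = w)).
(F1): fails — w0R²w0 but no w with w0Rw and w0=w.
(F2): fails — 0R²1 but no w with 1Rw and 0=w.
(F3): satisfies the condition.
(F4): fails — w0R²w0 but no w with w0Rw and w0=w.
Valid on: (F3).

(F3)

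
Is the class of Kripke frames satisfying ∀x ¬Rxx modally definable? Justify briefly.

No

Any modally definable frame class is closed under surjective bounded morphisms.
The 5-cycle (worlds 0,1,2,3,4 with 0→1→2→3→4→0) is irreflexive, and the map sending every world to a single reflexive point • is a surjective bounded morphism (forth: every edge maps to (•,•); back: every world has a successor). So any modal formula valid on the 5-cycle is also valid on the reflexive point, which is not irreflexive.
So no modal formula (or set of formulas) defines exactly the irreflexive frames.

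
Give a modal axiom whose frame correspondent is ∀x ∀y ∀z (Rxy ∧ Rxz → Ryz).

This is the Euclidean property; the standard corresponding axiom is 5: ◇ψ → □◇ψ.
Suppose ◇ψ→□◇ψ is valid. Take Rxy, Rxz and set V(ψ)={y}. Then ◇ψ at x, so □◇ψ at x, so ◇ψ at z, so some w with Rzw has ψ; w=y, i.e. Rzy. By symmetry of the argument, Ryz.

◇ψ → □◇ψ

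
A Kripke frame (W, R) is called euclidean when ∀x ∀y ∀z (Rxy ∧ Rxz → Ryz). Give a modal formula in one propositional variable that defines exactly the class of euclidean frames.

This is the Euclidean property; the standard corresponding axiom is 5: ◇ψ → □◇ψ.
Suppose ◇ψ→□◇ψ is valid. Take Rxy, Rxz and set V(ψ)={y}. Then ◇ψ at x, so □◇ψ at x, so ◇ψ at z, so some w with Rzw has ψ; w=y, i.e. Rzy. By symmetry of the argument, Ryz.

◇ψ → □◇ψ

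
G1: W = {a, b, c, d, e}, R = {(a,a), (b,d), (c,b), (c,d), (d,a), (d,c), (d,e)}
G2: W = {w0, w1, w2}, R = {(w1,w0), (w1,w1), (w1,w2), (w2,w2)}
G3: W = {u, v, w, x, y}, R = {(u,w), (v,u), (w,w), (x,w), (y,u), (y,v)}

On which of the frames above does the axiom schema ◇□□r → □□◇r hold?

Frame correspondent (Sahlqvist): ∀x ∀y ∀z ((xRy ∧ xR²z) → ∃w (yR²w ∧ zRw)) — i.e. a generalized confluence (Geach) condition.
G1: fails — bRd, bR²e but no w with dR²w and eRw.
G2: fails — w1Rw0, w1R²w0 but no w with w0R²w and w0Rw.
G3: condition met.

G3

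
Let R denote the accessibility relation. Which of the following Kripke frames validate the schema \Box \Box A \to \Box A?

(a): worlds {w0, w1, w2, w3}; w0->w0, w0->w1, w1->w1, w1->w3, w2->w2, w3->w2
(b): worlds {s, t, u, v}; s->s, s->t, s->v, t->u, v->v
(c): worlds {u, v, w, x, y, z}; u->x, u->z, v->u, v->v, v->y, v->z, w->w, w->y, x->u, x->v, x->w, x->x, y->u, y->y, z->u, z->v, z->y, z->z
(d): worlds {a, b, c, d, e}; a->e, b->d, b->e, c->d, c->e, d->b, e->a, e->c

The schema corresponds to density: \forall x \forall y (Rxy \to \exists z (Rxz \wedge Rzy)).
(a): ✓.
(b): fails — Rtu but no z with Rtz and Rzu.
(c): ✓.
(d): fails — Rcd but no z with Rcz and Rzd.
Valid on: (a), (c).

(a), (c)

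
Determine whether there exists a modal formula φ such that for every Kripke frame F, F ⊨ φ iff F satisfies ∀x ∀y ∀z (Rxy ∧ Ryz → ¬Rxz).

Any modally definable frame class is closed under surjective bounded morphisms.
The 3-cycle (worlds w0,w1,w2 with w0→w1→w2→w0) is intransitive. Mapping every world to a single reflexive point • is a surjective bounded morphism; the reflexive point is not intransitive (R••∧R•• but R••).
So the class is not modally definable.

No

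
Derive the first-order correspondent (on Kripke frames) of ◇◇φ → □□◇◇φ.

This is a Sahlqvist (Geach-type) schema ◇^2□^0φ → □^2◇^2φ.
First-order correspondent: ∀x ∀y ∀z ((xR²y ∧ xR²z) → ∃w (y = w ∧ zR²w)).

∀x ∀y ∀z ((xR²y ∧ xR²z) → ∃w (y = w ∧ zR²w))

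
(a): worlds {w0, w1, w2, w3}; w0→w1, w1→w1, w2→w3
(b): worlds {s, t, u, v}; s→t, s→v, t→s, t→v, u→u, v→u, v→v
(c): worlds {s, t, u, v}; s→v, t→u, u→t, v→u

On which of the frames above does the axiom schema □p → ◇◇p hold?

(b)

This is the axiom for a generalized confluence (Geach) condition; its first-order frame correspondent is ∀x ∃w (xRw ∧ xR²w).
(a): fails — at w2 but no w with w2Rw and w2R²w.
(b): satisfies the condition.
(c): fails — at s but no w with sRw and sR²w.
Valid on: (b).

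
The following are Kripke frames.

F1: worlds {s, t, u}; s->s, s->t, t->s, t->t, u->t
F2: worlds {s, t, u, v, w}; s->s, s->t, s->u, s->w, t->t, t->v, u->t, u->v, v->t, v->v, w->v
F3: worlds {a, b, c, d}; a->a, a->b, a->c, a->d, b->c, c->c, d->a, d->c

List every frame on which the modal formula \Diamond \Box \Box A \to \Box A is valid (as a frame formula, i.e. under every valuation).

The schema corresponds to a generalized confluence (Geach) condition: \forall x \forall y \forall z ((xRy \wedge xRz) \to \exists w (y R^2 w \wedge z = w)).
F1: ✓.
F2: fails — sRt, sRs but no w* with tR²w* and s=w*.
F3: fails — aRb, aRa but no w with bR²w and a=w.

F1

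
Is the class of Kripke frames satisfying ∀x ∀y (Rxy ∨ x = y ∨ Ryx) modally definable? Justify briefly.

If a class were modally definable it would be closed under disjoint unions (Goldblatt–Thomason).
Take 2 disjoint single-world reflexive frames: each is trivially connected, but their disjoint union has 2 worlds with no edge between distinct components, so it is not connected.
So no modal formula (or set of formulas) defines exactly the connected frames.

Not definable by any modal formula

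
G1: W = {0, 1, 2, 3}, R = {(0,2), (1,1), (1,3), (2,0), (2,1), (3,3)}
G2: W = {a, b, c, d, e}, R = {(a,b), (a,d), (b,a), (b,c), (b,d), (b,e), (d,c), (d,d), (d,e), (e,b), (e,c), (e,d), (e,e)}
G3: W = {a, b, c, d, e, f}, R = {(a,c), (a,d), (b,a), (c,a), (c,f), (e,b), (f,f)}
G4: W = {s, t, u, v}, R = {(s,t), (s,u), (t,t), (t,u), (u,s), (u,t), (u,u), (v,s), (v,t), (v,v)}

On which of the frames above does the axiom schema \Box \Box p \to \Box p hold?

This is the axiom for density; its first-order frame correspondent is \forall x \forall y (Rxy \to \exists z (Rxz \wedge Rzy)).
G1: fails — R02 but no z with R0z and Rz2.
G2: fails — Rab but no z with Raz and Rzb.
G3: fails — Reb but no z with Rez and Rzb.
G4: condition met.
Valid on: G4.

G4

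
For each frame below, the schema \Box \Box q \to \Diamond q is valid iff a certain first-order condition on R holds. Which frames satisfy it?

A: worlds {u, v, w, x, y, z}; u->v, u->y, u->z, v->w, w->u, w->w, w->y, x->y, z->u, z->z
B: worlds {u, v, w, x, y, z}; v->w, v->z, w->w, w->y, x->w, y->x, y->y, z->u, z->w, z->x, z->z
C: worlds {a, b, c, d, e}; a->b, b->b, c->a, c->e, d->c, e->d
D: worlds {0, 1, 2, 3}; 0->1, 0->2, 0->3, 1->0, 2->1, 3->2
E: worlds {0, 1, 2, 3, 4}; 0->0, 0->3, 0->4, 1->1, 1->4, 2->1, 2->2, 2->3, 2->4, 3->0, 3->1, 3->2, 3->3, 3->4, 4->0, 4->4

This is the axiom for a generalized confluence (Geach) condition; its first-order frame correspondent is \forall x \exists w (x R^2 w \wedge xRw).
A: fails — at x but no t with xR²t and xRt.
B: fails — at u but no t with uR²t and uRt.
C: fails — at c but no w with cR²w and cRw.
D: fails — at 1 but no w with 1R²w and 1Rw.
E: satisfies the condition.

E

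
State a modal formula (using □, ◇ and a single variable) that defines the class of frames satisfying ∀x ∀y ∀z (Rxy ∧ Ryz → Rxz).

The condition is transitivity. The 4 schema □ψ → □□ψ defines it.

□ψ → □□ψ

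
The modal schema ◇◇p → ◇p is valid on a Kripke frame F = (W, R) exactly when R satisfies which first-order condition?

Transitivity

Replacing p by ¬p and contraposing gives the equivalent schema □p → □□p.
Suppose □p→□□p is valid. Take Rxy, Ryz and set V(p)={w : Rxw}. Then □p at x, so □□p at x, so □p at y, so p at z, i.e. Rxz.
Conversely, any frame satisfying ∀x ∀y ∀z (Rxy ∧ Ryz → Rxz) validates the schema.
Frame condition: ∀x ∀y ∀z (Rxy ∧ Ryz → Rxz).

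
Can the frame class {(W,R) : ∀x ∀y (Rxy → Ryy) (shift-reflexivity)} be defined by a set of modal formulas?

Definable; □(□p → p) defines it

Yes: it is shift-reflexivity, defined by the T□ schema □(□p → p).
Suppose □(□p→p) is valid. Take Rxy and set V(p)={w : Ryw}. Then at y, □p holds; since □(□p→p) at x, □p→p at y, so p at y, i.e. Ryy.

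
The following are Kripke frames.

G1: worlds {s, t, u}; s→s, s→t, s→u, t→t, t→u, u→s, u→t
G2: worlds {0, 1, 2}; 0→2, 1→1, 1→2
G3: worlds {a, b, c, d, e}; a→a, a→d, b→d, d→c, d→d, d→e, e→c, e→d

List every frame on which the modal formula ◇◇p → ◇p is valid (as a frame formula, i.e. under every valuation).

G2

Frame correspondent (Sahlqvist): ∀x ∀y (xR²y → ∃w (y = w ∧ xRw)) — i.e. a generalized confluence (Geach) condition.
G1: fails — tR²s but no w with s=w and tRw.
G2: condition met.
G3: fails — aR²c but no w with c=w and aRw.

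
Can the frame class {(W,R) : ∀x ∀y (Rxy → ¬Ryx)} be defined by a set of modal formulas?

No — not modally definable

If a class were modally definable it would be closed under surjective bounded morphisms (Goldblatt–Thomason).
The 3-cycle (worlds a,b,c with a→b→c→a) is asymmetric. Mapping every world to a single reflexive point • is a surjective bounded morphism, and the reflexive point is not asymmetric (R•• but asymmetry requires ¬R••).
Hence asymmetry is not modally definable.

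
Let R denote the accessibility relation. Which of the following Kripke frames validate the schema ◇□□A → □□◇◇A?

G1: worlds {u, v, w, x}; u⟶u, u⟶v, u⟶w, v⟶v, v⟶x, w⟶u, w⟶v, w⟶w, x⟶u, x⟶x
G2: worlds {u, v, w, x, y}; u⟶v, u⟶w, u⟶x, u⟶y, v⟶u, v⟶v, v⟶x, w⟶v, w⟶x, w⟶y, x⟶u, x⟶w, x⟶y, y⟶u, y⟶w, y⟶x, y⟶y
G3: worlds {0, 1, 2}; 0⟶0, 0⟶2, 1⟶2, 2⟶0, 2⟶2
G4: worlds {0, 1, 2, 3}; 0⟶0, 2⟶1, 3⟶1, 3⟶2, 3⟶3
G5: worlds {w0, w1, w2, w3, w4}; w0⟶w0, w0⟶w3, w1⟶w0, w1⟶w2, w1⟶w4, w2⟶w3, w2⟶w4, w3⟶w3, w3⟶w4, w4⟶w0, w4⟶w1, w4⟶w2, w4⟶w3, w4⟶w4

G1, G2, G3, G5

This is the axiom for a generalized confluence (Geach) condition; its first-order frame correspondent is ∀x ∀y ∀z ((xRy ∧ xR²z) → ∃w (yR²w ∧ zR²w)).
G1: satisfies the condition.
G2: satisfies the condition.
G3: satisfies the condition.
G4: fails — 3R1, 3R²1 but no w with 1R²w and 1R²w.
G5: satisfies the condition.
Valid on: G1, G2, G3, G5.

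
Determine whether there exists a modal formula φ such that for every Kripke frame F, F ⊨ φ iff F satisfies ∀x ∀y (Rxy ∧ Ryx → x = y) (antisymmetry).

No

Modal frame validity is preserved under surjective bounded morphisms.
The 8-cycle (worlds s,t,u,v,w,x,y,z with s→t→u→v→w→x→y→z→s) is antisymmetric. Sending even-indexed worlds to • and odd-indexed worlds to ∘ is a surjective bounded morphism onto the two-world frame with •↔∘, which is not antisymmetric.
So the class is not modally definable.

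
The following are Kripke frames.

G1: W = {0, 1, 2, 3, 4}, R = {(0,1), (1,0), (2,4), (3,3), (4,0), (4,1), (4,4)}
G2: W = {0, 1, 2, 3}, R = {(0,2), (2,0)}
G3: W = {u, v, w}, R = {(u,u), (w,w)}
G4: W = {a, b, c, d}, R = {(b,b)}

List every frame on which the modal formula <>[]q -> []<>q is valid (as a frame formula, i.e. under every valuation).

This is the axiom for convergence; its first-order frame correspondent is forall x forall y forall z (Rxy & Rxz -> exists w (Ryw & Rzw)).
G1: fails — R40 and R41 but 0 and 1 have no common successor.
G2: ✓.
G3: ✓.
G4: ✓.
Valid on: G2, G3, G4.

G2, G3, G4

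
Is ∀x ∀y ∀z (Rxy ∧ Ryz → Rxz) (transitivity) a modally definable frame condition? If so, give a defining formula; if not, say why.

This is a Sahlqvist condition; the 4 axiom □r → □□r defines it.
Suppose □r→□□r is valid. Take Rxy, Ryz and set V(r)={w : Rxw}. Then □r at x, so □□r at x, so □r at y, so r at z, i.e. Rxz.

Yes — defined by □r → □□r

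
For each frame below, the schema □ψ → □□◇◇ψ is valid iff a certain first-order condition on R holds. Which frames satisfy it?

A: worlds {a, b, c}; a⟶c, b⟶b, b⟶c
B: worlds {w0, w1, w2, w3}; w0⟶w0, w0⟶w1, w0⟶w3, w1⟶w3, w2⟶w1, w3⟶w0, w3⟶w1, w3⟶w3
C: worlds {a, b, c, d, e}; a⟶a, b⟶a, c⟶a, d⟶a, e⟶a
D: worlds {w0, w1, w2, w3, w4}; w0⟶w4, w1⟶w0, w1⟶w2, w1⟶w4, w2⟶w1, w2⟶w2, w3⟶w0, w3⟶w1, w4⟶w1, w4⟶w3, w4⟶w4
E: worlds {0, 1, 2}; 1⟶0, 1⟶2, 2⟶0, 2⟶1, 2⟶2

The schema corresponds to a generalized confluence (Geach) condition: ∀x ∀z (xR²z → ∃w (xRw ∧ zR²w)).
A: fails — bR²c but no w with bRw and cR²w.
B: condition met.
C: condition met.
D: condition met.
E: fails — 1R²0 but no w with 1Rw and 0R²w.

B, C, D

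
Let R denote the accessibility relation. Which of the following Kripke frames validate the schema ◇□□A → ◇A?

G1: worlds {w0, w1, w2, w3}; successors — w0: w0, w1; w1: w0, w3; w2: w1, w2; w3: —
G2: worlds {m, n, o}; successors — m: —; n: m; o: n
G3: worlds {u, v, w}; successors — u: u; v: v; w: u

This is the axiom for a generalized confluence (Geach) condition; its first-order frame correspondent is ∀x ∀y (xRy → ∃w (yR²w ∧ xRw)).
G1: fails — w1Rw3 but no w with w3R²w and w1Rw.
G2: fails — nRm but no w with mR²w and nRw.
G3: satisfies the condition.

G3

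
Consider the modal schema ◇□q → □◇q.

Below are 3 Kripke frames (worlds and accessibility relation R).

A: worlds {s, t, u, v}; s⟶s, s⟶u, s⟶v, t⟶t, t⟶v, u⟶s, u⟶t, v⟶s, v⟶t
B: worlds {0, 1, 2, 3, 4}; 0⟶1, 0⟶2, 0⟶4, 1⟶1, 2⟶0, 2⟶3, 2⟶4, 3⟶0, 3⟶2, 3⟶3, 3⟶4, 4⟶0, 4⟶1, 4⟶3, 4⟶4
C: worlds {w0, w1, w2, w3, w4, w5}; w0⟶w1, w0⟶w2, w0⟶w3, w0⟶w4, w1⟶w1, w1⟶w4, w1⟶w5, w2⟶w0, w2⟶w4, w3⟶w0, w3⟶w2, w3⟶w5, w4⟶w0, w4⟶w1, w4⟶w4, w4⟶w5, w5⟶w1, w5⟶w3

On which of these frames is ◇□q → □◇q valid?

This is the axiom for convergence; its first-order frame correspondent is ∀x ∀y ∀z (Rxy ∧ Rxz → ∃w (Ryw ∧ Rzw)).
A: satisfies the condition.
B: fails — R02 and R01 but 2 and 1 have no common successor.
C: fails — Rw3w5 and Rw3w2 but w5 and w2 have no common successor.

A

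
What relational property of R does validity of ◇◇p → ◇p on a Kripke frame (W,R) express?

transitivity: ∀x ∀y ∀z (Rxy ∧ Ryz → Rxz)

This is a form of the 4 axiom.
It corresponds to transitivity: ∀x ∀y ∀z (Rxy ∧ Ryz → Rxz).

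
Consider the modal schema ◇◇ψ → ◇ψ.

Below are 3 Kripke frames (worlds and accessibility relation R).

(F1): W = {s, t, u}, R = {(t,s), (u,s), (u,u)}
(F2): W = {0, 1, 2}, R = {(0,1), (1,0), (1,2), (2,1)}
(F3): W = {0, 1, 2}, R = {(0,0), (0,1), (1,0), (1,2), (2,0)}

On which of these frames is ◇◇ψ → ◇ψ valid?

(F1)

The schema corresponds to transitivity: ∀x ∀y ∀z (Rxy ∧ Ryz → Rxz).
(F1): satisfies the condition.
(F2): fails — R12 and R21 but not R11.
(F3): fails — R10 and R01 but not R11.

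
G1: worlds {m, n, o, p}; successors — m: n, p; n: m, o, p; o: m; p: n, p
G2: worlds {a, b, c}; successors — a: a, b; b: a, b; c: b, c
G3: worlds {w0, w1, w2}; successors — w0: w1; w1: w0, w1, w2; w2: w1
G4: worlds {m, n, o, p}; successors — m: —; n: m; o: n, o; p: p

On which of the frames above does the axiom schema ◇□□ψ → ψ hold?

G1, G3

This is the axiom for a generalized confluence (Geach) condition; its first-order frame correspondent is ∀x ∀y (xRy → ∃w (yR²w ∧ x = w)).
G1: ✓.
G2: fails — cRb but no w with bR²w and c=w.
G3: ✓.
G4: fails — nRm but no w with mR²w and n=w.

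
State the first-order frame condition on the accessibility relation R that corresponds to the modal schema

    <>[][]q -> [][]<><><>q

This is a Sahlqvist (Geach-type) schema ◇^1□^2q → □^2◇^3q.
Minimal-valuation argument: fix x; take any y with xR^1y and any z with xR^2z. Set V(q) to the set of worlds R-reachable from y in exactly 2 steps. Then □^2q holds at y, so the antecedent holds at x; validity forces ◇^3q at z, giving a w with zR^3w and yR^2w.
First-order correspondent: forall x forall y forall z ((xRy & x R^2 z) -> exists w (y R^2 w & z R^3 w)).

forall x forall y forall z ((xRy & x R^2 z) -> exists w (y R^2 w & z R^3 w))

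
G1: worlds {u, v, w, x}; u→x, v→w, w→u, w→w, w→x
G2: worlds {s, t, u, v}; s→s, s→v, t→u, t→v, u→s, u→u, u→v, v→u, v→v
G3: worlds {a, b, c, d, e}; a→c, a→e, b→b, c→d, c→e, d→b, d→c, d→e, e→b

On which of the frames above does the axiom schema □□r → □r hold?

G2

The schema corresponds to density: ∀x ∀y (Rxy → ∃z (Rxz ∧ Rzy)).
G1: fails — Rux but no z with Ruz and Rzx.
G2: satisfies the condition.
G3: fails — Rcd but no z with Rcz and Rzd.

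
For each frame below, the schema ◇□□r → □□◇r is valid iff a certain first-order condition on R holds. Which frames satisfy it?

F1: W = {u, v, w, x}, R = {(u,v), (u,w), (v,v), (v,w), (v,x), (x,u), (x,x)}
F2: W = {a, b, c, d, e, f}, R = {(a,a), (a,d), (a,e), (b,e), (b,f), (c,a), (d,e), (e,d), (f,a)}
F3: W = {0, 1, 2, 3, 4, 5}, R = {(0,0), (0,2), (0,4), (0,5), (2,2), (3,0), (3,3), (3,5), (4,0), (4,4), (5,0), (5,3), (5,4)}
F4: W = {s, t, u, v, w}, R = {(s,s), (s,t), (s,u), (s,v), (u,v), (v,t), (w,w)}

none

Frame correspondent (Sahlqvist): ∀x ∀y ∀z ((xRy ∧ xR²z) → ∃w (yR²w ∧ zRw)) — i.e. a generalized confluence (Geach) condition.
F1: fails — uRv, uR²w but no t with vR²t and wRt.
F2: fails — aRd, aR²d but no w with dR²w and dRw.
F3: fails — 0R2, 0R²3 but no w with 2R²w and 3Rw.
F4: fails — sRs, sR²t but no w* with sR²w* and tRw*.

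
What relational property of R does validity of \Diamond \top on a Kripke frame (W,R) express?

Seriality

◇⊤ holds at w iff w has a successor, so frame-validity of ◇⊤ is exactly seriality. Equivalently via □q → ◇q:
Suppose □q→◇q is valid. At any x set V(q)=W. Then □q at x, so ◇q at x, so x has a successor.
The converse is a direct semantic check.
Frame condition: \forall x \exists y Rxy.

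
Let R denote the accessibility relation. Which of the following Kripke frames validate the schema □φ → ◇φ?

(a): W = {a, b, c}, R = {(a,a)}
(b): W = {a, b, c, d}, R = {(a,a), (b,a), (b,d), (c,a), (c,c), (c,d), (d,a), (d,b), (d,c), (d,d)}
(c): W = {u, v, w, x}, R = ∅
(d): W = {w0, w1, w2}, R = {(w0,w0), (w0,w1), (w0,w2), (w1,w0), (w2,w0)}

(b), (d)

This is the axiom for seriality; its first-order frame correspondent is ∀x ∃y Rxy.
(a): fails — world b has no successor.
(b): satisfies the condition.
(c): fails — world u has no successor.
(d): satisfies the condition.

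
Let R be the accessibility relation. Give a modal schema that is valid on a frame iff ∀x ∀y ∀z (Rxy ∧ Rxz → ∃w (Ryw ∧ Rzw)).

◇□q → □◇q

The condition is convergence. The .2 schema ◇□q → □◇q defines it.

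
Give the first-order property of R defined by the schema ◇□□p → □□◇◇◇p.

∀x ∀y ∀z ((xRy ∧ xR²z) → ∃w (yR²w ∧ zR³w))

This is a Sahlqvist (Geach-type) schema ◇^1□^2p → □^2◇^3p.
Minimal-valuation argument: fix x; take any y with xR^1y and any z with xR^2z. Set V(p) to the set of worlds R-reachable from y in exactly 2 steps. Then □^2p holds at y, so the antecedent holds at x; validity forces ◇^3p at z, giving a w with zR^3w and yR^2w.
First-order correspondent: ∀x ∀y ∀z ((xRy ∧ xR²z) → ∃w (yR²w ∧ zR³w)).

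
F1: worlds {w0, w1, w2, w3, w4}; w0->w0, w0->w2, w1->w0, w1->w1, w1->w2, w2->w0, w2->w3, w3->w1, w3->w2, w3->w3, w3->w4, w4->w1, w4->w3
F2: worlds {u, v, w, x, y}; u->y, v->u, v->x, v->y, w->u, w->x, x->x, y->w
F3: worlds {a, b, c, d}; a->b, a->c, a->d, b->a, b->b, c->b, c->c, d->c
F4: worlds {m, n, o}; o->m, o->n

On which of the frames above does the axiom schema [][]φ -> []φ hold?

This is the axiom for density; its first-order frame correspondent is forall x forall y (Rxy -> exists z (Rxz & Rzy)).
F1: ✓.
F2: fails — Rwu but no z with Rwz and Rzu.
F3: fails — Rad but no z with Raz and Rzd.
F4: fails — Rom but no z with Roz and Rzm.

F1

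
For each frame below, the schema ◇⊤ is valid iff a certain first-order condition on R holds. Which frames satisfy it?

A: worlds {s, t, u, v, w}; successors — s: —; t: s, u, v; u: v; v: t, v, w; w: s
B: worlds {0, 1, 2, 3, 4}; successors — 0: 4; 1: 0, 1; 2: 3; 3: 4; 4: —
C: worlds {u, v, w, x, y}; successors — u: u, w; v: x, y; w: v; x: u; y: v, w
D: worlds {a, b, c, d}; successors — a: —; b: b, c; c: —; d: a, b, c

Frame correspondent (Sahlqvist): ∀x ∃y Rxy — i.e. seriality.
A: fails — world s has no successor.
B: fails — world 4 has no successor.
C: holds.
D: fails — world a has no successor.

C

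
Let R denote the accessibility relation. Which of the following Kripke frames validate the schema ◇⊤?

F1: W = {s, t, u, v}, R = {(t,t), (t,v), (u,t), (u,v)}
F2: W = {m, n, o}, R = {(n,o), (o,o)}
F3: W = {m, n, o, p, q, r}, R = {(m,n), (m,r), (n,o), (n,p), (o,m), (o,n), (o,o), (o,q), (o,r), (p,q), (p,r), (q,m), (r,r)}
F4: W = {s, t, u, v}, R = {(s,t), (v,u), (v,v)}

The schema corresponds to seriality: ∀x ∃y Rxy.
F1: fails — world s has no successor.
F2: fails — world m has no successor.
F3: ✓.
F4: fails — world t has no successor.
Valid on: F3.

F3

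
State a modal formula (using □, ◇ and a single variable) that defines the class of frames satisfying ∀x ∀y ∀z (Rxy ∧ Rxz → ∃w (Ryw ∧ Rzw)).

◇□p → □◇p

The condition is convergence. The .2 schema ◇□p → □◇p defines it.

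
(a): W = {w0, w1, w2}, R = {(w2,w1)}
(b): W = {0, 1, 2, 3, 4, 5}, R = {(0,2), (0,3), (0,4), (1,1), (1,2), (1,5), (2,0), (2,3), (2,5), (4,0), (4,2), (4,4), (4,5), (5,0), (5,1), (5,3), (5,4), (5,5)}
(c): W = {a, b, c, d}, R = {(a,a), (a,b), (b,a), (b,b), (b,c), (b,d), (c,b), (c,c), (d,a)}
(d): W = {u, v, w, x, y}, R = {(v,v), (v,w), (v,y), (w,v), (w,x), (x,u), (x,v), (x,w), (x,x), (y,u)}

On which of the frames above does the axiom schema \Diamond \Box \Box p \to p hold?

(c)

Frame correspondent (Sahlqvist): \forall x \forall y (xRy \to \exists w (y R^2 w \wedge x = w)) — i.e. a generalized confluence (Geach) condition.
(a): fails — w2Rw1 but no w with w1R²w and w2=w.
(b): fails — 0R3 but no w with 3R²w and 0=w.
(c): satisfies the condition.
(d): fails — vRy but no t with yR²t and v=t.
Valid on: (c).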